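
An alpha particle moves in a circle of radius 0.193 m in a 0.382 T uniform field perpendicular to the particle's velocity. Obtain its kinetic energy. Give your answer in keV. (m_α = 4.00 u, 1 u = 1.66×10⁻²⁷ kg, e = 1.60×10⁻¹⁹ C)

K ≈ 262 keV

v = qBr/m = (2×1.60×10^-19)(0.382)(0.193) / (6.64×10^-27) = 3.55×10^6 m/s.
K = ½mv² = 0.5·(6.64×10^-27)·(3.55×10^6)² = 4.19×10^-14 J = 262 keV.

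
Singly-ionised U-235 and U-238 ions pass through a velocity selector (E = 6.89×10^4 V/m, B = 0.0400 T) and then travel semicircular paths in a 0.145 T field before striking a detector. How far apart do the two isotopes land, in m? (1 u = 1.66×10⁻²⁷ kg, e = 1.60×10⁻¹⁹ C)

Both emerge at v = E/B₁ = 1.72×10^6 m/s.
r = mv/(qB₂), so r₁ = 28.963 m and r₂ = 29.333 m, giving Δr = 0.370 m.
After a semicircle each ion lands a diameter 2r from the entry slit, so the separation is 2Δr = 0.739 m.

Δd ≈ 0.739 m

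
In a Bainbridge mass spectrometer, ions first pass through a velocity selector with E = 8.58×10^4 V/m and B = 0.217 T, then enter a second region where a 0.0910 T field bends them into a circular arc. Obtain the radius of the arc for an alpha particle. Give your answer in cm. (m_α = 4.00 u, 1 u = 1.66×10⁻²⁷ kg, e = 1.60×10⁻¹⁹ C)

r ≈ 9.02 cm

The selector passes v = E/B = 8.58×10^4/0.217 = 3.95×10^5 m/s.
In the deflection region, r = mv/(qB₂) = (6.64×10^-27)(3.95×10^5) / [(2×1.60×10^-19)(0.0910)] = 0.0902 m.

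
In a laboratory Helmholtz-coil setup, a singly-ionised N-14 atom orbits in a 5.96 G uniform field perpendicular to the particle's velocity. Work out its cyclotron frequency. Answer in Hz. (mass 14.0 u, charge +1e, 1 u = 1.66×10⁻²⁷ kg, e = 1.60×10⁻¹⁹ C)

f ≈ 653 Hz

f = qB/(2πm) = (1×1.60×10^-19)(5.96×10^-4) / [2π(2.32×10^-26)] = 653 Hz.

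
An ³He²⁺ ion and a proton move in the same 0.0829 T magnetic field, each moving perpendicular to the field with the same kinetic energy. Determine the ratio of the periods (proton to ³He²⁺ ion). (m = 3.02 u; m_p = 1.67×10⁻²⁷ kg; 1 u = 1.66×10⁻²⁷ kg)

ratio ≈ 0.666

T = 2πm/(qB) is independent of speed, so T₂/T₁ = (m₂/q₂)/(m₁/q₁).
T_{proton}/T_{³He²⁺ ion} = (1.67×10^-27/1e) / (5.01×10^-27/2e) = 0.666.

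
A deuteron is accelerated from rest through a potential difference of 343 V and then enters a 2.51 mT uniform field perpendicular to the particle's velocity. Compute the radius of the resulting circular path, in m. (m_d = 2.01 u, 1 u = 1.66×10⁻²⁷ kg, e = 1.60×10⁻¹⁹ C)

r ≈ 1.51 m

The kinetic energy gained is K = qV = (1×1.60×10^-19)(343) = 5.49×10^-17 J.
v = √(2K/m) = 1.81×10^5 m/s.
r = mv/(qB) = (3.34×10^-27)(1.81×10^5) / [(1×1.60×10^-19)(2.51×10^-3)] = 1.51 m.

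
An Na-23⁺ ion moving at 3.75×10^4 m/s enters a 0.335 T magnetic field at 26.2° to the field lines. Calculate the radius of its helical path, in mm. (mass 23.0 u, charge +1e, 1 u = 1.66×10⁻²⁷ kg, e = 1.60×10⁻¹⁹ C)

r ≈ 11.8 mm

Only the perpendicular component v⊥ = v sin26.2° = 1.66×10^4 m/s is bent by the field.
r = m v⊥ /(qB) = (3.82×10^-26)(1.66×10^4) / [(1×1.60×10^-19)(0.335)] = 0.0118 m.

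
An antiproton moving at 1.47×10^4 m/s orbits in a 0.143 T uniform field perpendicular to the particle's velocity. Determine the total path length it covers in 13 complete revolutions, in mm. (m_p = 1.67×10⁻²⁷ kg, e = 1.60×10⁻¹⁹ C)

L ≈ 87.6 mm

r = mv/(qB) = 1.07×10^-3 m, so one revolution covers 2πr = 6.74×10^-3 m.
In 13 revolutions: L = 13·2πr = 0.0876 m.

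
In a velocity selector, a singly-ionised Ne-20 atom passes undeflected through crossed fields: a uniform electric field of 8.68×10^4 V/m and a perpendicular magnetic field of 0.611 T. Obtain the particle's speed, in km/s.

v ≈ 142 km/s

For zero net force, qE = qvB, so v = E/B.
v = (8.68×10^4) / (0.611) = 1.42×10^5 m/s.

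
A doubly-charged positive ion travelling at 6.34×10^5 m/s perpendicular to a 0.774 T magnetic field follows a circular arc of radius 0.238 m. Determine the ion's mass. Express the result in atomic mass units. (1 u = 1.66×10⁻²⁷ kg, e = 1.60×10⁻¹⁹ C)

qvB = mv²/r ⇒ m = qBr/v.
m = (2×1.60×10^-19)(0.774)(0.238) / (6.34×10^5) = 9.30×10^-26 kg = 56.0 u.

m ≈ 56.0 u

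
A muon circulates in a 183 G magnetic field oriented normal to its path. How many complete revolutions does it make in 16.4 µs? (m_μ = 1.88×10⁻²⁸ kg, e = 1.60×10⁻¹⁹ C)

T = 2πm/(qB) = 2π(1.88×10^-28) / [(1×1.60×10^-19)(0.0183)] = 4.0343×10^-7 s.
N = t/T = 1.64×10^-5 / 4.0343×10^-7 ≈ 40.65, so 40 complete revolutions.

N = 40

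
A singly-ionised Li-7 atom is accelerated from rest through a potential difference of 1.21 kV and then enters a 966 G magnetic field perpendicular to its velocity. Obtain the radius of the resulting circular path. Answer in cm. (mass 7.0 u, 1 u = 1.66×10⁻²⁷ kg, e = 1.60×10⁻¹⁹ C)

The kinetic energy gained is K = qV = (1×1.60×10^-19)(1210) = 1.94×10^-16 J.
v = √(2K/m) = 1.83×10^5 m/s.
r = mv/(qB) = (1.16×10^-26)(1.83×10^5) / [(1×1.60×10^-19)(0.0966)] = 0.137 m.

r ≈ 13.7 cm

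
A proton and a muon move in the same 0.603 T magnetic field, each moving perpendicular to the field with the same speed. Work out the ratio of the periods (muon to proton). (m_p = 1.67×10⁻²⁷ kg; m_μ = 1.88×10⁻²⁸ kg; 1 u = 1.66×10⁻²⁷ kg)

ratio ≈ 0.113

T = 2πm/(qB) is independent of speed, so T₂/T₁ = (m₂/q₂)/(m₁/q₁).
T_{muon}/T_{proton} = (1.88×10^-28/1e) / (1.67×10^-27/1e) = 0.113.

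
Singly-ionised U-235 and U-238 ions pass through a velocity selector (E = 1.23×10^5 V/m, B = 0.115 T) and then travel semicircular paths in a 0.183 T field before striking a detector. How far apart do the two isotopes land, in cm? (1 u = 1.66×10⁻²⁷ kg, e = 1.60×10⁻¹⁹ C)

Δd ≈ 36.4 cm

Both emerge at v = E/B₁ = 1.07×10^6 m/s.
r = mv/(qB₂), so r₁ = 14.250 m and r₂ = 14.432 m, giving Δr = 0.182 m.
After a semicircle each ion lands a diameter 2r from the entry slit, so the separation is 2Δr = 0.364 m.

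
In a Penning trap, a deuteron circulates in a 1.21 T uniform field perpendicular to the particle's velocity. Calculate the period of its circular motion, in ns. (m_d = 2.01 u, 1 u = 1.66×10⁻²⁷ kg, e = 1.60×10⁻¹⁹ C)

The cyclotron period is independent of speed: T = 2πm/(qB).
T = 2π(3.34×10^-27) / [(1×1.60×10^-19)(1.21)] = 1.08×10^-7 s.

T ≈ 108 ns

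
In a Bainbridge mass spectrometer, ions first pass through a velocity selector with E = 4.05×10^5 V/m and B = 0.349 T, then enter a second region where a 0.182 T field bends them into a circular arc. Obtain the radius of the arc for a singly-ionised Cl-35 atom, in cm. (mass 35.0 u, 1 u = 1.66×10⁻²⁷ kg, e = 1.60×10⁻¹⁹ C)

The selector passes v = E/B = 4.05×10^5/0.349 = 1.16×10^6 m/s.
In the deflection region, r = mv/(qB₂) = (5.81×10^-26)(1.16×10^6) / [(1×1.60×10^-19)(0.182)] = 2.32 m.

r ≈ 232 cm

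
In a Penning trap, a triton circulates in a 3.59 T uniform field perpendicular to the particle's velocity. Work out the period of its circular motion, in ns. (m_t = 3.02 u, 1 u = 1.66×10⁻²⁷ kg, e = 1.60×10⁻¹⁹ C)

The cyclotron period is independent of speed: T = 2πm/(qB).
T = 2π(5.01×10^-27) / [(1×1.60×10^-19)(3.59)] = 5.48×10^-8 s.

T ≈ 54.8 ns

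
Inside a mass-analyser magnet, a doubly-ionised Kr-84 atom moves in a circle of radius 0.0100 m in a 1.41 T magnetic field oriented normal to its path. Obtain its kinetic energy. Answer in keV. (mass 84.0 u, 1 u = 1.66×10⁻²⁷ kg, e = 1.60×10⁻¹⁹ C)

K ≈ 0.456 keV

v = qBr/m = (2×1.60×10^-19)(1.41)(0.0100) / (1.39×10^-25) = 3.24×10^4 m/s.
K = ½mv² = 0.5·(1.39×10^-25)·(3.24×10^4)² = 7.30×10^-17 J = 0.456 keV.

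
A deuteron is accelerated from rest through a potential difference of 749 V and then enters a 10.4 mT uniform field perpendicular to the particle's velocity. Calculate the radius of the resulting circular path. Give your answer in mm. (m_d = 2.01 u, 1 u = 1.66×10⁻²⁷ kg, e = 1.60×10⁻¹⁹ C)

r ≈ 537 mm

The kinetic energy gained is K = qV = (1×1.60×10^-19)(749) = 1.20×10^-16 J.
v = √(2K/m) = 2.68×10^5 m/s.
r = mv/(qB) = (3.34×10^-27)(2.68×10^5) / [(1×1.60×10^-19)(0.0104)] = 0.537 m.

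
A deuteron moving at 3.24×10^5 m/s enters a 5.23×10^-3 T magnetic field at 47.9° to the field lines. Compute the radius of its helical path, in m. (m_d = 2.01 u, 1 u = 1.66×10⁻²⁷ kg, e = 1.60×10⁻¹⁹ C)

Only the perpendicular component v⊥ = v sin47.9° = 2.40×10^5 m/s is bent by the field.
r = m v⊥ /(qB) = (3.34×10^-27)(2.40×10^5) / [(1×1.60×10^-19)(5.23×10^-3)] = 0.959 m.

r ≈ 0.959 m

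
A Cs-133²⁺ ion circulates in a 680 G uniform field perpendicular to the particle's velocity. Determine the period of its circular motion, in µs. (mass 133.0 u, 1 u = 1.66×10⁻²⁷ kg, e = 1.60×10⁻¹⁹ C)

The cyclotron period is independent of speed: T = 2πm/(qB).
T = 2π(2.21×10^-25) / [(2×1.60×10^-19)(0.0680)] = 6.38×10^-5 s.

T ≈ 63.8 µs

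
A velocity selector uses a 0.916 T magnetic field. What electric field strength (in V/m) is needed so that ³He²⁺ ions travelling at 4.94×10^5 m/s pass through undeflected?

E ≈ 4.53×10^5 V/m

qE = qvB ⇒ E = vB = (4.94×10^5)(0.916) = 4.53×10^5 V/m.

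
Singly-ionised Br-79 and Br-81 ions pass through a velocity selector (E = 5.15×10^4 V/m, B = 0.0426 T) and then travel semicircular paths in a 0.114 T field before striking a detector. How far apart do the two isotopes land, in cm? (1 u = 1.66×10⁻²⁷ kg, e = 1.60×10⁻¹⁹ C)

Δd ≈ 44.0 cm

Both emerge at v = E/B₁ = 1.21×10^6 m/s.
r = mv/(qB₂), so r₁ = 8.692 m and r₂ = 8.912 m, giving Δr = 0.220 m.
After a semicircle each ion lands a diameter 2r from the entry slit, so the separation is 2Δr = 0.440 m.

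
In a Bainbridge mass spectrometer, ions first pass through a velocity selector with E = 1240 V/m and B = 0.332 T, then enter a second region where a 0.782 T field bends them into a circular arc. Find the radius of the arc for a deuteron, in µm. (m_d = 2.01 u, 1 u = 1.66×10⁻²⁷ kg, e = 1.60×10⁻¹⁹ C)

The selector passes v = E/B = 1240/0.332 = 3730 m/s.
In the deflection region, r = mv/(qB₂) = (3.34×10^-27)(3730) / [(1×1.60×10^-19)(0.782)] = 9.96×10^-5 m.

r ≈ 99.6 µm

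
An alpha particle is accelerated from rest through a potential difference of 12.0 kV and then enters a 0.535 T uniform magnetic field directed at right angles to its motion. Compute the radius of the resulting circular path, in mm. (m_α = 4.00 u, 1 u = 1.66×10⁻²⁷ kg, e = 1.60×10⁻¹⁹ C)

The kinetic energy gained is K = qV = (2×1.60×10^-19)(1.20×10^4) = 3.84×10^-15 J.
v = √(2K/m) = 1.08×10^6 m/s.
r = mv/(qB) = (6.64×10^-27)(1.08×10^6) / [(2×1.60×10^-19)(0.535)] = 0.0417 m.

r ≈ 41.7 mm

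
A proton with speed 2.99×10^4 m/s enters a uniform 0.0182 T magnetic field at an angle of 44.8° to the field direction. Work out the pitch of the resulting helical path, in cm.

pitch ≈ 7.64 cm

The velocity component along B is v∥ = v cos44.8° = 2.12×10^4 m/s.
The cyclotron period T = 2πm/(qB) = 3.60×10^-6 s is set by m, q, B alone.
Pitch = v∥·T = (2.12×10^4)(3.60×10^-6) = 0.0764 m.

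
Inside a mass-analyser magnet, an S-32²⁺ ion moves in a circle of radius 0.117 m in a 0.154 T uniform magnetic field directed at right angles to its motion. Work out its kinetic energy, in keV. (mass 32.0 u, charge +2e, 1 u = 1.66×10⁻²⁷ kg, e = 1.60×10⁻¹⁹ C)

v = qBr/m = (2×1.60×10^-19)(0.154)(0.117) / (5.31×10^-26) = 1.09×10^5 m/s.
K = ½mv² = 0.5·(5.31×10^-26)·(1.09×10^5)² = 3.13×10^-16 J = 1.96 keV.

K ≈ 1.96 keV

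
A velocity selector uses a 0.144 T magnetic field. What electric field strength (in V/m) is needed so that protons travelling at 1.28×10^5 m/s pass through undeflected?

E ≈ 1.84×10^4 V/m

qE = qvB ⇒ E = vB = (1.28×10^5)(0.144) = 1.84×10^4 V/m.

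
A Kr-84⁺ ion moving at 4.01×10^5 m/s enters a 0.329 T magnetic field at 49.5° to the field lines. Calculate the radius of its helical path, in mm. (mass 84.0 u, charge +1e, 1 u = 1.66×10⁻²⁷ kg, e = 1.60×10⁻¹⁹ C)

Only the perpendicular component v⊥ = v sin49.5° = 3.05×10^5 m/s is bent by the field.
r = m v⊥ /(qB) = (1.39×10^-25)(3.05×10^5) / [(1×1.60×10^-19)(0.329)] = 0.808 m.

r ≈ 808 mm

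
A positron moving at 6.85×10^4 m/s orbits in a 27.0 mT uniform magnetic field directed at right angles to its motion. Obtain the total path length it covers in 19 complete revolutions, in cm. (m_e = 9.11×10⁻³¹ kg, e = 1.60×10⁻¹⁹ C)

L ≈ 0.172 cm

r = mv/(qB) = 1.44×10^-5 m, so one revolution covers 2πr = 9.08×10^-5 m.
In 19 revolutions: L = 19·2πr = 1.72×10^-3 m.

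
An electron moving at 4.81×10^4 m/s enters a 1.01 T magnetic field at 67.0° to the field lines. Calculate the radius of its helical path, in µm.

r ≈ 0.250 µm

Only the perpendicular component v⊥ = v sin67.0° = 4.43×10^4 m/s is bent by the field.
r = m v⊥ /(qB) = (9.11×10^-31)(4.43×10^4) / [(1×1.60×10^-19)(1.01)] = 2.50×10^-7 m.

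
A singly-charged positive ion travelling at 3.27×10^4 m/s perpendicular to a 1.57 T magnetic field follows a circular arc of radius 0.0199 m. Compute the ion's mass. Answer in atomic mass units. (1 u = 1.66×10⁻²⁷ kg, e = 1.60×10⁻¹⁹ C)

qvB = mv²/r ⇒ m = qBr/v.
m = (1×1.60×10^-19)(1.57)(0.0199) / (3.27×10^4) = 1.53×10^-25 kg = 92.1 u.

m ≈ 92.1 u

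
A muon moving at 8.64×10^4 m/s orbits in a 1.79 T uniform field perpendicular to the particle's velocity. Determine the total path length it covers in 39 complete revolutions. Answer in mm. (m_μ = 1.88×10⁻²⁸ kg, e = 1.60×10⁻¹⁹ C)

r = mv/(qB) = 5.67×10^-5 m, so one revolution covers 2πr = 3.56×10^-4 m.
In 39 revolutions: L = 39·2πr = 0.0139 m.

L ≈ 13.9 mm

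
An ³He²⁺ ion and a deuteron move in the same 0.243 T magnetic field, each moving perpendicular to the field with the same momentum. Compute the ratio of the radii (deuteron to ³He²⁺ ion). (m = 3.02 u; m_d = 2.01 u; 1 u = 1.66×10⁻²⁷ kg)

ratio ≈ 2.00

r = p/(qB) ⇒ at equal p, r ∝ 1/q.
r_{deuteron}/r_{³He²⁺ ion} = 2.00.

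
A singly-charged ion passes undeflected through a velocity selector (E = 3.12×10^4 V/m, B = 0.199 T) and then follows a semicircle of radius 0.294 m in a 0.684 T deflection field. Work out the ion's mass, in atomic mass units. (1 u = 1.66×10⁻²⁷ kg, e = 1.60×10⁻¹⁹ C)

m ≈ 124 u

v = E/B₁ = 1.57×10^5 m/s.
From r = mv/(qB₂), m = qB₂r/v = (1×1.60×10^-19)(0.684)(0.294) / (1.57×10^5) = 2.05×10^-25 kg.
In atomic mass units: m = 2.05×10^-25 / 1.66×10^-27 = 124 u.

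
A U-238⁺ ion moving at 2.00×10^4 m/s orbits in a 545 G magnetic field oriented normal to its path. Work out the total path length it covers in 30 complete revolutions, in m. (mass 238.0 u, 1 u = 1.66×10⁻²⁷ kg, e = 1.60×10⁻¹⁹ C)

r = mv/(qB) = 0.906 m, so one revolution covers 2πr = 5.69 m.
In 30 revolutions: L = 30·2πr = 171 m.

L ≈ 171 m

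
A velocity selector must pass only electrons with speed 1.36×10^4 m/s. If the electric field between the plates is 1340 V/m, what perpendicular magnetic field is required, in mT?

B ≈ 98.5 mT

qE = qvB ⇒ B = E/v = (1340) / (1.36×10^4) = 0.0985 T.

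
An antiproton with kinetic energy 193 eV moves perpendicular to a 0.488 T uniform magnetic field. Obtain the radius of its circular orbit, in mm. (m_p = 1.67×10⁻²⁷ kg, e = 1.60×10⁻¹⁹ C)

r ≈ 4.11 mm

Convert the energy: K = 193 eV = 3.09×10^-17 J.
v = √(2K/m) = √(2·3.09×10^-17/1.67×10^-27) = 1.92×10^5 m/s.
r = mv/(qB) = (1.67×10^-27)(1.92×10^5) / [(1×1.60×10^-19)(0.488)] = 4.11×10^-3 m.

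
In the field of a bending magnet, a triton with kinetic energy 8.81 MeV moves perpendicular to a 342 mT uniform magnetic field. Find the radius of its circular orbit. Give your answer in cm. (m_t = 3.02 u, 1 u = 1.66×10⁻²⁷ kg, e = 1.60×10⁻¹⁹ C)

r ≈ 217 cm

Convert the energy: K = 8.81 MeV = 1.41×10^-12 J.
v = √(2K/m) = √(2·1.41×10^-12/5.01×10^-27) = 2.37×10^7 m/s.
r = mv/(qB) = (5.01×10^-27)(2.37×10^7) / [(1×1.60×10^-19)(0.342)] = 2.17 m.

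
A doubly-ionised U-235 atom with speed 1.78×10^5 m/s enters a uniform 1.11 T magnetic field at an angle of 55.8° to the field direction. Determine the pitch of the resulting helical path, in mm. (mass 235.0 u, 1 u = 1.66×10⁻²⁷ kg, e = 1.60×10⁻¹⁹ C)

The velocity component along B is v∥ = v cos55.8° = 1.00×10^5 m/s.
The cyclotron period T = 2πm/(qB) = 6.90×10^-6 s is set by m, q, B alone.
Pitch = v∥·T = (1.00×10^5)(6.90×10^-6) = 0.690 m.

pitch ≈ 690 mm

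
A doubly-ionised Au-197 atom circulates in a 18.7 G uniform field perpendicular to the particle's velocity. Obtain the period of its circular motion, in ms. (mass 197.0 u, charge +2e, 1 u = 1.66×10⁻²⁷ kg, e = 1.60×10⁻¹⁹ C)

T ≈ 3.43 ms

The cyclotron period is independent of speed: T = 2πm/(qB).
T = 2π(3.27×10^-25) / [(2×1.60×10^-19)(1.87×10^-3)] = 3.43×10^-3 s.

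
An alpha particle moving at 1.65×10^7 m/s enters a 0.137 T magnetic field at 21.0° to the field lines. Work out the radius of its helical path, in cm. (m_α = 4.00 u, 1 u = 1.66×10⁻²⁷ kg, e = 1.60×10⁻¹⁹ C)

r ≈ 89.6 cm

Only the perpendicular component v⊥ = v sin21.0° = 5.91×10^6 m/s is bent by the field.
r = m v⊥ /(qB) = (6.64×10^-27)(5.91×10^6) / [(2×1.60×10^-19)(0.137)] = 0.896 m.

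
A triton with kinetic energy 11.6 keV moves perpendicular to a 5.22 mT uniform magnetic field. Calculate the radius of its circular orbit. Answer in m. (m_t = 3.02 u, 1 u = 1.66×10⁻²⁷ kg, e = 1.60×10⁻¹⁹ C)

r ≈ 5.17 m

Convert the energy: K = 11.6 keV = 1.86×10^-15 J.
v = √(2K/m) = √(2·1.86×10^-15/5.01×10^-27) = 8.60×10^5 m/s.
r = mv/(qB) = (5.01×10^-27)(8.60×10^5) / [(1×1.60×10^-19)(5.22×10^-3)] = 5.17 m.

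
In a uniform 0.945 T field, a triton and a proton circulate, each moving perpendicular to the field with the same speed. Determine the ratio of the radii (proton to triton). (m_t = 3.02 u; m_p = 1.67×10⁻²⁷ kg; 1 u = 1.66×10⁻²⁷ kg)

ratio ≈ 0.333

r = mv/(qB) ⇒ at equal v, r ∝ m/q.
r_{proton}/r_{triton} = 0.333.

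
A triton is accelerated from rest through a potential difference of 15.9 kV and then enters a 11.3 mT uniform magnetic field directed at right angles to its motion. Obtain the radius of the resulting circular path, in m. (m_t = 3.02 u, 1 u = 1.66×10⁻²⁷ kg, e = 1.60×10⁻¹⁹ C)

The kinetic energy gained is K = qV = (1×1.60×10^-19)(1.59×10^4) = 2.54×10^-15 J.
v = √(2K/m) = 1.01×10^6 m/s.
r = mv/(qB) = (5.01×10^-27)(1.01×10^6) / [(1×1.60×10^-19)(0.0113)] = 2.79 m.

r ≈ 2.79 m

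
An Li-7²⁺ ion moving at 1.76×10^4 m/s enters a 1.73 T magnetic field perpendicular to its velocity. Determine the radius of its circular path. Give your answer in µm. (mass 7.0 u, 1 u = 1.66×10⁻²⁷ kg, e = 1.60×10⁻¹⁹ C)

r ≈ 369 µm

The magnetic force provides the centripetal force: qvB = mv²/r, so r = mv/(qB).
r = (1.16×10^-26 kg)(1.76×10^4 m/s) / [(2×1.60×10^-19 C)(1.73 T)] = 3.69×10^-4 m.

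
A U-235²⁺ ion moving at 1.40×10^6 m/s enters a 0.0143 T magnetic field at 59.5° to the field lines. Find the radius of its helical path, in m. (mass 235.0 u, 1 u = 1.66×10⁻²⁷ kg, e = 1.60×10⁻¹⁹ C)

Only the perpendicular component v⊥ = v sin59.5° = 1.21×10^6 m/s is bent by the field.
r = m v⊥ /(qB) = (3.90×10^-25)(1.21×10^6) / [(2×1.60×10^-19)(0.0143)] = 103 m.

r ≈ 103 m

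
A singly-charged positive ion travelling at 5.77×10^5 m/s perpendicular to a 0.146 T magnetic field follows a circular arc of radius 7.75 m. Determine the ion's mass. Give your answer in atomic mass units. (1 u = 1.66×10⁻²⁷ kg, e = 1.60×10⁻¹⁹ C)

qvB = mv²/r ⇒ m = qBr/v.
m = (1×1.60×10^-19)(0.146)(7.75) / (5.77×10^5) = 3.14×10^-25 kg = 189 u.

m ≈ 189 u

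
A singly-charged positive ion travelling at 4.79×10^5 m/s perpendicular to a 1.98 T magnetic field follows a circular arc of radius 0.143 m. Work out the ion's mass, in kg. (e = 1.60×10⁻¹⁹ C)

m ≈ 9.46×10^-26 kg

qvB = mv²/r ⇒ m = qBr/v.
m = (1×1.60×10^-19)(1.98)(0.143) / (4.79×10^5) = 9.46×10^-26 kg.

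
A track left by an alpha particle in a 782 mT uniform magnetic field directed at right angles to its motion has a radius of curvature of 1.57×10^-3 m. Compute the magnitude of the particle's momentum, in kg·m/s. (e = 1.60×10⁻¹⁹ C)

p ≈ 3.93×10^-22 kg·m/s

Since qvB = mv²/r, the momentum p = mv = qBr.
p = (2×1.60×10^-19)(0.782)(1.57×10^-3) = 3.93×10^-22 kg·m/s.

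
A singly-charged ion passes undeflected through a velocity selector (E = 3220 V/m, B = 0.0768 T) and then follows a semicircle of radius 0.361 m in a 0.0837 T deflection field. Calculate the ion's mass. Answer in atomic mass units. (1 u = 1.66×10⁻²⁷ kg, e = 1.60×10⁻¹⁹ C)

v = E/B₁ = 4.19×10^4 m/s.
From r = mv/(qB₂), m = qB₂r/v = (1×1.60×10^-19)(0.0837)(0.361) / (4.19×10^4) = 1.15×10^-25 kg.
In atomic mass units: m = 1.15×10^-25 / 1.66×10^-27 = 69.5 u.

m ≈ 69.5 u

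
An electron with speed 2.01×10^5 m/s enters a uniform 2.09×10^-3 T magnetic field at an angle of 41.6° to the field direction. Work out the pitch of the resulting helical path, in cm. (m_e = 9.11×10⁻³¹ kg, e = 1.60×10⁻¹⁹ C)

The velocity component along B is v∥ = v cos41.6° = 1.50×10^5 m/s.
The cyclotron period T = 2πm/(qB) = 1.71×10^-8 s is set by m, q, B alone.
Pitch = v∥·T = (1.50×10^5)(1.71×10^-8) = 2.57×10^-3 m.

pitch ≈ 0.257 cm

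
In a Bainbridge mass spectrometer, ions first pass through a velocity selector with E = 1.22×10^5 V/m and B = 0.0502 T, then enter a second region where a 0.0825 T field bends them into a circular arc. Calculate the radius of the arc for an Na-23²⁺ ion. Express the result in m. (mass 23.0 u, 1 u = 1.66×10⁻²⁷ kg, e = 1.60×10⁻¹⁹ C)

The selector passes v = E/B = 1.22×10^5/0.0502 = 2.43×10^6 m/s.
In the deflection region, r = mv/(qB₂) = (3.82×10^-26)(2.43×10^6) / [(2×1.60×10^-19)(0.0825)] = 3.51 m.

r ≈ 3.51 m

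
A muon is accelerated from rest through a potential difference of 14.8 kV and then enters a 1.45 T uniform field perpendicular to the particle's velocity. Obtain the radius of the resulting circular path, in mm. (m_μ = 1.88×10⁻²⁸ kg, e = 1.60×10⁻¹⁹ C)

r ≈ 4.07 mm

The kinetic energy gained is K = qV = (1×1.60×10^-19)(1.48×10^4) = 2.37×10^-15 J.
v = √(2K/m) = 5.02×10^6 m/s.
r = mv/(qB) = (1.88×10^-28)(5.02×10^6) / [(1×1.60×10^-19)(1.45)] = 4.07×10^-3 m.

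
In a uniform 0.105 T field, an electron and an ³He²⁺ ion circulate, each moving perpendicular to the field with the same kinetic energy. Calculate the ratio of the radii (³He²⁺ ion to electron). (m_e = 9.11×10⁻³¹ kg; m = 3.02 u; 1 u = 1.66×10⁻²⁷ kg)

r = √(2mK)/(qB) ⇒ at equal K, r ∝ √m/q.
r_{³He²⁺ ion}/r_{electron} = 37.1.

ratio ≈ 37.1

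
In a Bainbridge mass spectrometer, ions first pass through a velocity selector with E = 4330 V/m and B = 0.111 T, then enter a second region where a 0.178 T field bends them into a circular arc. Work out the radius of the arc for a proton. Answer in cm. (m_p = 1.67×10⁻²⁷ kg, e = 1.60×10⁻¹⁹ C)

r ≈ 0.229 cm

The selector passes v = E/B = 4330/0.111 = 3.90×10^4 m/s.
In the deflection region, r = mv/(qB₂) = (1.67×10^-27)(3.90×10^4) / [(1×1.60×10^-19)(0.178)] = 2.29×10^-3 m.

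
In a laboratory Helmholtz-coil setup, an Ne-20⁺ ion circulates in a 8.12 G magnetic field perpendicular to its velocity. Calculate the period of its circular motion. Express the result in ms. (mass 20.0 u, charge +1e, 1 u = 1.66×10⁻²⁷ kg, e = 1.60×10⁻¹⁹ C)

T ≈ 1.61 ms

The cyclotron period is independent of speed: T = 2πm/(qB).
T = 2π(3.32×10^-26) / [(1×1.60×10^-19)(8.12×10^-4)] = 1.61×10^-3 s.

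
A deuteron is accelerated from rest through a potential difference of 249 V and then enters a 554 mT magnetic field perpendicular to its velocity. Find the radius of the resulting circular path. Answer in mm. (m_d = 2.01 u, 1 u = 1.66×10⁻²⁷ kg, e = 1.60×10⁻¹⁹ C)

The kinetic energy gained is K = qV = (1×1.60×10^-19)(249) = 3.98×10^-17 J.
v = √(2K/m) = 1.55×10^5 m/s.
r = mv/(qB) = (3.34×10^-27)(1.55×10^5) / [(1×1.60×10^-19)(0.554)] = 5.82×10^-3 m.

r ≈ 5.82 mm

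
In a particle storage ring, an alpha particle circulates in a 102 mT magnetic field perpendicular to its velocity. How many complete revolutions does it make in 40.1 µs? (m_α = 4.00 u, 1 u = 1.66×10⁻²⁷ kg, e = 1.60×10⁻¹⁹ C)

N = 31

T = 2πm/(qB) = 2π(6.64×10^-27) / [(2×1.60×10^-19)(0.102)] = 1.2782×10^-6 s.
N = t/T = 4.01×10^-5 / 1.2782×10^-6 ≈ 31.37, so 31 complete revolutions.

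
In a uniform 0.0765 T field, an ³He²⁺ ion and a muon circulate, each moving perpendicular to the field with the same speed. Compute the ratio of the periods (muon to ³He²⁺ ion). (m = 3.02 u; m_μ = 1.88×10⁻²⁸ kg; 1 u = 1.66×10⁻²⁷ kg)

T = 2πm/(qB) is independent of speed, so T₂/T₁ = (m₂/q₂)/(m₁/q₁).
T_{muon}/T_{³He²⁺ ion} = (1.88×10^-28/1e) / (5.01×10^-27/2e) = 0.0750.

ratio ≈ 0.0750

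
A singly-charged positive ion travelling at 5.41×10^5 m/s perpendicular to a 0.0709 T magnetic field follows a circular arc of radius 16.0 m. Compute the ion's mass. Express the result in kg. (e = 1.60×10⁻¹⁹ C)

m ≈ 3.35×10^-25 kg

qvB = mv²/r ⇒ m = qBr/v.
m = (1×1.60×10^-19)(0.0709)(16.0) / (5.41×10^5) = 3.35×10^-25 kg.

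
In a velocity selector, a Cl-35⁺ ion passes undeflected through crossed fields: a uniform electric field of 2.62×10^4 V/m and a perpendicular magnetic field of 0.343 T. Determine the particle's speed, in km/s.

For zero net force, qE = qvB, so v = E/B.
v = (2.62×10^4) / (0.343) = 7.64×10^4 m/s.

v ≈ 76.4 km/s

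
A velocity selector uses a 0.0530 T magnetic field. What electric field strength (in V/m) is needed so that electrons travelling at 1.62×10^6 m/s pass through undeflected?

E ≈ 8.59×10^4 V/m

qE = qvB ⇒ E = vB = (1.62×10^6)(0.0530) = 8.59×10^4 V/m.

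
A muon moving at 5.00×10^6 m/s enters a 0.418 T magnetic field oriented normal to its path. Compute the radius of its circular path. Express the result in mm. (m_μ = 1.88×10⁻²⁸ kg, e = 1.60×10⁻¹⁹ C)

The magnetic force provides the centripetal force: qvB = mv²/r, so r = mv/(qB).
r = (1.88×10^-28 kg)(5.00×10^6 m/s) / [(1×1.60×10^-19 C)(0.418 T)] = 0.0141 m.

r ≈ 14.1 mm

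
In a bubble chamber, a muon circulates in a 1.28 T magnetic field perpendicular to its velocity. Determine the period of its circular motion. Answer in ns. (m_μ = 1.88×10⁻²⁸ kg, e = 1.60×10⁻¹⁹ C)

T ≈ 5.77 ns

The cyclotron period is independent of speed: T = 2πm/(qB).
T = 2π(1.88×10^-28) / [(1×1.60×10^-19)(1.28)] = 5.77×10^-9 s.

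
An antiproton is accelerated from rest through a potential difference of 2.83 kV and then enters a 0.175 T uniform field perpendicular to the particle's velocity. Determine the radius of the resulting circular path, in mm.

r ≈ 43.9 mm

The kinetic energy gained is K = qV = (1×1.60×10^-19)(2830) = 4.53×10^-16 J.
v = √(2K/m) = 7.36×10^5 m/s.
r = mv/(qB) = (1.67×10^-27)(7.36×10^5) / [(1×1.60×10^-19)(0.175)] = 0.0439 m.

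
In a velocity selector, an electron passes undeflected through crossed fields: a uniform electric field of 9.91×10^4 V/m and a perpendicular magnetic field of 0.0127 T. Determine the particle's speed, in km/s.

v ≈ 7800 km/s

For zero net force, qE = qvB, so v = E/B.
v = (9.91×10^4) / (0.0127) = 7.80×10^6 m/s.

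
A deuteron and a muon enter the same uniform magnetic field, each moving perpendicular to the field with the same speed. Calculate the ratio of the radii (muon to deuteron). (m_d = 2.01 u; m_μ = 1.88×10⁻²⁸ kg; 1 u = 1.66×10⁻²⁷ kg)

r = mv/(qB) ⇒ at equal v, r ∝ m/q.
r_{muon}/r_{deuteron} = 0.0563.

ratio ≈ 0.0563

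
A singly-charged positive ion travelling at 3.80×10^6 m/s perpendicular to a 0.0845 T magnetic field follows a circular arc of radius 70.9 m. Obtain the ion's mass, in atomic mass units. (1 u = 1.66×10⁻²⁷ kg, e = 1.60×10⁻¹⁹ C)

qvB = mv²/r ⇒ m = qBr/v.
m = (1×1.60×10^-19)(0.0845)(70.9) / (3.80×10^6) = 2.52×10^-25 kg = 152 u.

m ≈ 152 u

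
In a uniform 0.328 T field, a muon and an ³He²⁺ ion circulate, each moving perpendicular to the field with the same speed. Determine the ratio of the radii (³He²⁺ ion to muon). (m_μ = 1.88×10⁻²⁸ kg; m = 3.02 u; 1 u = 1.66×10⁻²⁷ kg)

ratio ≈ 13.3

r = mv/(qB) ⇒ at equal v, r ∝ m/q.
r_{³He²⁺ ion}/r_{muon} = 13.3.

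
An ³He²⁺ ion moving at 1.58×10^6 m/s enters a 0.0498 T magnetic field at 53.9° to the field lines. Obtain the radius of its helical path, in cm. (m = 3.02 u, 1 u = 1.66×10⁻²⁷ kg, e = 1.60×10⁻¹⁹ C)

Only the perpendicular component v⊥ = v sin53.9° = 1.28×10^6 m/s is bent by the field.
r = m v⊥ /(qB) = (5.01×10^-27)(1.28×10^6) / [(2×1.60×10^-19)(0.0498)] = 0.402 m.

r ≈ 40.2 cm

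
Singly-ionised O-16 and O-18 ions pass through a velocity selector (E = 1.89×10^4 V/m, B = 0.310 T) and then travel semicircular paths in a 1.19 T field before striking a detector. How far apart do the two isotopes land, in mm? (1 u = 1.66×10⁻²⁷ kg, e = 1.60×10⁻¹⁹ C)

Both emerge at v = E/B₁ = 6.10×10^4 m/s.
r = mv/(qB₂), so r₁ = 8.50×10^-3 m and r₂ = 9.57×10^-3 m, giving Δr = 1.06×10^-3 m.
After a semicircle each ion lands a diameter 2r from the entry slit, so the separation is 2Δr = 2.13×10^-3 m.

Δd ≈ 2.13 mm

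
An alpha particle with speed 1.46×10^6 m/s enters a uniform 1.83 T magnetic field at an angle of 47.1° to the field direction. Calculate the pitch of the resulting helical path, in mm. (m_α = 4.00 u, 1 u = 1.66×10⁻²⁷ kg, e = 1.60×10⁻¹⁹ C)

pitch ≈ 70.8 mm

The velocity component along B is v∥ = v cos47.1° = 9.94×10^5 m/s.
The cyclotron period T = 2πm/(qB) = 7.12×10^-8 s is set by m, q, B alone.
Pitch = v∥·T = (9.94×10^5)(7.12×10^-8) = 0.0708 m.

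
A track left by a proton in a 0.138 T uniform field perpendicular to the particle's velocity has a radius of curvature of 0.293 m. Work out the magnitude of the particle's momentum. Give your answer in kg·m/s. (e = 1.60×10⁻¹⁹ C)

Since qvB = mv²/r, the momentum p = mv = qBr.
p = (1×1.60×10^-19)(0.138)(0.293) = 6.47×10^-21 kg·m/s.

p ≈ 6.47×10^-21 kg·m/s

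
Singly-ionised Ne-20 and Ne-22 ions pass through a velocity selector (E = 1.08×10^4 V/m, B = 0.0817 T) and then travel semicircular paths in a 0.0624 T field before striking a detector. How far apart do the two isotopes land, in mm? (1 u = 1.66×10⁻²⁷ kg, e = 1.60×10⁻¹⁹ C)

Both emerge at v = E/B₁ = 1.32×10^5 m/s.
r = mv/(qB₂), so r₁ = 0.4396 m and r₂ = 0.4835 m, giving Δr = 0.0440 m.
After a semicircle each ion lands a diameter 2r from the entry slit, so the separation is 2Δr = 0.0879 m.

Δd ≈ 87.9 mm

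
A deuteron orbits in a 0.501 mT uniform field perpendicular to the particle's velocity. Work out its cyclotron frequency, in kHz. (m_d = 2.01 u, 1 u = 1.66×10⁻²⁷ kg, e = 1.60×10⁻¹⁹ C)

f = qB/(2πm) = (1×1.60×10^-19)(5.01×10^-4) / [2π(3.34×10^-27)] = 3820 Hz.

f ≈ 3.82 kHz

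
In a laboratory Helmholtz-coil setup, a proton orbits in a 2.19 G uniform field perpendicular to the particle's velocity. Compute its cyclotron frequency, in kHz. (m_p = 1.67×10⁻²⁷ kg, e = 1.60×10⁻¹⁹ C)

f ≈ 3.34 kHz

f = qB/(2πm) = (1×1.60×10^-19)(2.19×10^-4) / [2π(1.67×10^-27)] = 3340 Hz.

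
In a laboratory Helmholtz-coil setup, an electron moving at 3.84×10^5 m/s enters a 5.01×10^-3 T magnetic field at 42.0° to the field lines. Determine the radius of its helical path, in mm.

Only the perpendicular component v⊥ = v sin42.0° = 2.57×10^5 m/s is bent by the field.
r = m v⊥ /(qB) = (9.11×10^-31)(2.57×10^5) / [(1×1.60×10^-19)(5.01×10^-3)] = 2.92×10^-4 m.

r ≈ 0.292 mm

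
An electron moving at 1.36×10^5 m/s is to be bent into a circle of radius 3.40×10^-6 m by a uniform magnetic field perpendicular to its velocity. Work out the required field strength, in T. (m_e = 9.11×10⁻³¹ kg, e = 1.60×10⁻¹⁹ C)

B ≈ 0.228 T

qvB = mv²/r gives B = mv/(qr).
B = (9.11×10^-31)(1.36×10^5) / [(1×1.60×10^-19)(3.40×10^-6)] = 0.228 T.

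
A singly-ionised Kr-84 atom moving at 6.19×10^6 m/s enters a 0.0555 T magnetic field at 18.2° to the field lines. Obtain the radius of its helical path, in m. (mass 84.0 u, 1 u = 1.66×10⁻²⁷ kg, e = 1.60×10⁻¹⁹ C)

r ≈ 30.4 m

Only the perpendicular component v⊥ = v sin18.2° = 1.93×10^6 m/s is bent by the field.
r = m v⊥ /(qB) = (1.39×10^-25)(1.93×10^6) / [(1×1.60×10^-19)(0.0555)] = 30.4 m.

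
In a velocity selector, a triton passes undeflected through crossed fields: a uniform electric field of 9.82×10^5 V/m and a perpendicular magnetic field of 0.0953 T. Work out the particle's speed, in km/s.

v ≈ 10300 km/s

For zero net force, qE = qvB, so v = E/B.
v = (9.82×10^5) / (0.0953) = 1.03×10^7 m/s.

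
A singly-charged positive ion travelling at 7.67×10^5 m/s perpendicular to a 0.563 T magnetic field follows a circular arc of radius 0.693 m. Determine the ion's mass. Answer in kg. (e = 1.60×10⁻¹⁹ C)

qvB = mv²/r ⇒ m = qBr/v.
m = (1×1.60×10^-19)(0.563)(0.693) / (7.67×10^5) = 8.14×10^-26 kg.

m ≈ 8.14×10^-26 kg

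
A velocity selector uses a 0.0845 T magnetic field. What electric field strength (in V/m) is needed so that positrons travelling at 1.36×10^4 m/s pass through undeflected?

qE = qvB ⇒ E = vB = (1.36×10^4)(0.0845) = 1150 V/m.

E ≈ 1150 V/m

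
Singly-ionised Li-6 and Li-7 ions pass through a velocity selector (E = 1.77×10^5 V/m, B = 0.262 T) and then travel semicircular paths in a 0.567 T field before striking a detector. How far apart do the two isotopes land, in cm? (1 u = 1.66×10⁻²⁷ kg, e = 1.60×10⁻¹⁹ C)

Δd ≈ 2.47 cm

Both emerge at v = E/B₁ = 6.76×10^5 m/s.
r = mv/(qB₂), so r₁ = 0.0742 m and r₂ = 0.0865 m, giving Δr = 0.0124 m.
After a semicircle each ion lands a diameter 2r from the entry slit, so the separation is 2Δr = 0.0247 m.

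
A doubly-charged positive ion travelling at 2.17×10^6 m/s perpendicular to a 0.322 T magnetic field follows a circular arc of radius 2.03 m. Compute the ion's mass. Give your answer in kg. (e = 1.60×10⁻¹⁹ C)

qvB = mv²/r ⇒ m = qBr/v.
m = (2×1.60×10^-19)(0.322)(2.03) / (2.17×10^6) = 9.64×10^-26 kg.

m ≈ 9.64×10^-26 kg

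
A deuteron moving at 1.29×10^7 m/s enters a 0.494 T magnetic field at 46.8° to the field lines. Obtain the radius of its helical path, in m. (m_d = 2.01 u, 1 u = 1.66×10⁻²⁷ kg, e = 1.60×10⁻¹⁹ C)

r ≈ 0.397 m

Only the perpendicular component v⊥ = v sin46.8° = 9.40×10^6 m/s is bent by the field.
r = m v⊥ /(qB) = (3.34×10^-27)(9.40×10^6) / [(1×1.60×10^-19)(0.494)] = 0.397 m.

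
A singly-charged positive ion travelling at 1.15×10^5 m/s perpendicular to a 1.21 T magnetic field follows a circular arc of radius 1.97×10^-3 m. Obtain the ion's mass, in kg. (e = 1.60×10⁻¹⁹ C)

m ≈ 3.32×10^-27 kg

qvB = mv²/r ⇒ m = qBr/v.
m = (1×1.60×10^-19)(1.21)(1.97×10^-3) / (1.15×10^5) = 3.32×10^-27 kg.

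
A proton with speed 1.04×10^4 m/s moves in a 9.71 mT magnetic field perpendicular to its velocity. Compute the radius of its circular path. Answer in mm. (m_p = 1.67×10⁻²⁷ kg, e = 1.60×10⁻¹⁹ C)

The magnetic force provides the centripetal force: qvB = mv²/r, so r = mv/(qB).
r = (1.67×10^-27 kg)(1.04×10^4 m/s) / [(1×1.60×10^-19 C)(9.71×10^-3 T)] = 0.0112 m.

r ≈ 11.2 mm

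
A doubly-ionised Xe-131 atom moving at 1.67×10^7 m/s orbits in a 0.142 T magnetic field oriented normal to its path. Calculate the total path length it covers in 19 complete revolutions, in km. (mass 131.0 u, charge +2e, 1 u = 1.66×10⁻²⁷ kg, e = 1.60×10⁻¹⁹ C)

r = mv/(qB) = 79.9 m, so one revolution covers 2πr = 502 m.
In 19 revolutions: L = 19·2πr = 9540 m.

L ≈ 9.54 km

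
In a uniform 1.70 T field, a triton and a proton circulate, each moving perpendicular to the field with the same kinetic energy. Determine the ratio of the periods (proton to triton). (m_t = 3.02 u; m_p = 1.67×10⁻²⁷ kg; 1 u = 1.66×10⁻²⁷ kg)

T = 2πm/(qB) is independent of speed, so T₂/T₁ = (m₂/q₂)/(m₁/q₁).
T_{proton}/T_{triton} = (1.67×10^-27/1e) / (5.01×10^-27/1e) = 0.333.

ratio ≈ 0.333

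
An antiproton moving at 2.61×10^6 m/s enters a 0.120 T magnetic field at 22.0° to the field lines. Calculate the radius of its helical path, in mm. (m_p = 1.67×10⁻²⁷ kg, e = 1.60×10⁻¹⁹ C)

r ≈ 85.0 mm

Only the perpendicular component v⊥ = v sin22.0° = 9.78×10^5 m/s is bent by the field.
r = m v⊥ /(qB) = (1.67×10^-27)(9.78×10^5) / [(1×1.60×10^-19)(0.120)] = 0.0850 m.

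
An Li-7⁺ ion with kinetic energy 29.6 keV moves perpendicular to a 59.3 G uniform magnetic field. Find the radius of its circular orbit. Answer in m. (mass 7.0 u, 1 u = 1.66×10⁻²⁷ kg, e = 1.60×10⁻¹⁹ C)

r ≈ 11.1 m

Convert the energy: K = 29.6 keV = 4.74×10^-15 J.
v = √(2K/m) = √(2·4.74×10^-15/1.16×10^-26) = 9.03×10^5 m/s.
r = mv/(qB) = (1.16×10^-26)(9.03×10^5) / [(1×1.60×10^-19)(5.93×10^-3)] = 11.1 m.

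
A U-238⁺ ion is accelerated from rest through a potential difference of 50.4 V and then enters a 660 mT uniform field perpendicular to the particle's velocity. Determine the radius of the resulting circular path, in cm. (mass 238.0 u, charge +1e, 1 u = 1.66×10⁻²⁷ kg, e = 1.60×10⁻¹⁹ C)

r ≈ 2.39 cm

The kinetic energy gained is K = qV = (1×1.60×10^-19)(50.4) = 8.06×10^-18 J.
v = √(2K/m) = 6390 m/s.
r = mv/(qB) = (3.95×10^-25)(6390) / [(1×1.60×10^-19)(0.660)] = 0.0239 m.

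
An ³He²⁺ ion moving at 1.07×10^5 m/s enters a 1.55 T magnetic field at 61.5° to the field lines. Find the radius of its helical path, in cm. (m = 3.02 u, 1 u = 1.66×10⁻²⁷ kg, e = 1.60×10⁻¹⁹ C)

r ≈ 0.0950 cm

Only the perpendicular component v⊥ = v sin61.5° = 9.40×10^4 m/s is bent by the field.
r = m v⊥ /(qB) = (5.01×10^-27)(9.40×10^4) / [(2×1.60×10^-19)(1.55)] = 9.50×10^-4 m.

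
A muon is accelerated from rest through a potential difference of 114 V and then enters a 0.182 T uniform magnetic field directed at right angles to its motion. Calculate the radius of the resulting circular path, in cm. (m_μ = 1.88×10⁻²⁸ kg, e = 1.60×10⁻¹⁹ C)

The kinetic energy gained is K = qV = (1×1.60×10^-19)(114) = 1.82×10^-17 J.
v = √(2K/m) = 4.41×10^5 m/s.
r = mv/(qB) = (1.88×10^-28)(4.41×10^5) / [(1×1.60×10^-19)(0.182)] = 2.84×10^-3 m.

r ≈ 0.284 cm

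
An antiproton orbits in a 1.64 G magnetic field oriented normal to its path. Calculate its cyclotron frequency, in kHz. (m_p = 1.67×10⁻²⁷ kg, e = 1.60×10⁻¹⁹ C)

f ≈ 2.50 kHz

f = qB/(2πm) = (1×1.60×10^-19)(1.64×10^-4) / [2π(1.67×10^-27)] = 2500 Hz.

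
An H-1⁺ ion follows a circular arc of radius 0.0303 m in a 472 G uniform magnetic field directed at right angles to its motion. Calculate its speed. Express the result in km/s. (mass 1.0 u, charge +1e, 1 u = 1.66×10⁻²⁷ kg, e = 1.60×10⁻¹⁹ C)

v ≈ 138 km/s

From qvB = mv²/r, v = qBr/m.
v = (1×1.60×10^-19)(0.0472)(0.0303) / (1.66×10^-27) = 1.38×10^5 m/s.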